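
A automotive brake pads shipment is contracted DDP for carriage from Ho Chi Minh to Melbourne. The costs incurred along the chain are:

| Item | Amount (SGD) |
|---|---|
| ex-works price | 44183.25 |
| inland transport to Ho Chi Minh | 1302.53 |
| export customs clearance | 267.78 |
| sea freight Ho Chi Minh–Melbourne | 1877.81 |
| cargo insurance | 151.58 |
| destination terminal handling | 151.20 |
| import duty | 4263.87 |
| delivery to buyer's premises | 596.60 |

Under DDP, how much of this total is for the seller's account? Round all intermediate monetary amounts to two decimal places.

Seller's account: SGD 52794.62

DDP: the seller bears all costs including import duty.
Seller's account: goods 44183.25 + inland to port 1302.53 + export clearance 267.78 + freight 1877.81 + insurance 151.58 + destination terminal 151.20 + duty 4263.87 + delivery 596.60 = 52794.62
Buyer's account: 0.00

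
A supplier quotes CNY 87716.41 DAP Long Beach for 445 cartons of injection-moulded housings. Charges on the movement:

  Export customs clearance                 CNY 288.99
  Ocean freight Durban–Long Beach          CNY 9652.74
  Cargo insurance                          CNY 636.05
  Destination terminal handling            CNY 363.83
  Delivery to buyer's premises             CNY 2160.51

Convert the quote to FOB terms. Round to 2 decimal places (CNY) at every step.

Not relevant to the conversion: export clearance — on the seller under both DAP and FOB; already in the DAP price and stays in the FOB price.
From DAP to FOB, the seller no longer bears: freight, insurance, destination terminal, delivery.
FOB price = 87716.41 − 9652.74 − 636.05 − 363.83 − 2160.51 = 74903.28

FOB price: CNY 74903.28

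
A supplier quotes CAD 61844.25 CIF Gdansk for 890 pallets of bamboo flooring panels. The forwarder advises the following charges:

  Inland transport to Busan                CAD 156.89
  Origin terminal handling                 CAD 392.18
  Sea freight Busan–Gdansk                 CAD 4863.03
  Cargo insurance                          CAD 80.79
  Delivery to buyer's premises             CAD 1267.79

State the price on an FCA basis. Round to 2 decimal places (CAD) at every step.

Not relevant to the conversion: inland to port — on the seller under both CIF and FCA; already in the CIF price and stays in the FCA price. delivery — on the buyer under both terms; not part of either seller's price.
From CIF to FCA, the seller no longer bears: origin terminal, freight, insurance.
FCA price = 61844.25 − 392.18 − 4863.03 − 80.79 = 56508.25

FCA price: CAD 56508.25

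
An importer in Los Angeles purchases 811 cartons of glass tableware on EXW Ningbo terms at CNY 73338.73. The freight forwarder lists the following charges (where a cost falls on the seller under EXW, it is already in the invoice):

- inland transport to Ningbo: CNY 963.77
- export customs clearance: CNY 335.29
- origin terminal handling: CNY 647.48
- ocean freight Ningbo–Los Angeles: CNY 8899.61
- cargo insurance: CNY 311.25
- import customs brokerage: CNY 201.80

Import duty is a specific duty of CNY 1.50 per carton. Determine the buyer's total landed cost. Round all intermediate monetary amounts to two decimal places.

Total landed cost: CNY 85914.43

EXW: the seller makes goods available at their premises; the buyer bears all onward costs.
CIF value = EXW price + inland to port + export clearance + origin terminal + freight + insurance = 73338.73 + 963.77 + 335.29 + 647.48 + 8899.61 + 311.25 = 84496.13
Import duty = 811 × 1.50 = 1216.50
Buyer bears: inland to port 963.77 + export clearance 335.29 + origin terminal 647.48 + freight 8899.61 + insurance 311.25 + brokerage 201.80 + duty 1216.50 = 12575.70
Landed cost = invoice 73338.73 + 12575.70 = 85914.43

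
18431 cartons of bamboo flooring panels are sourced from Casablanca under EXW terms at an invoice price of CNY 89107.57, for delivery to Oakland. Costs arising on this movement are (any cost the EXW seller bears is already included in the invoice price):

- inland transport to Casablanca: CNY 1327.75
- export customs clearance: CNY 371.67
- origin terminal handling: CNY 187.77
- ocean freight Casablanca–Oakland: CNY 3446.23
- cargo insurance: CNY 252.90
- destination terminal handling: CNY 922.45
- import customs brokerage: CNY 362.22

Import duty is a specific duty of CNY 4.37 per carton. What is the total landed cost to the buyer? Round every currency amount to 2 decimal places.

Total landed cost: CNY 176522.03

EXW: the seller makes goods available at their premises; the buyer bears all onward costs.
CIF value = EXW price + inland to port + export clearance + origin terminal + freight + insurance = 89107.57 + 1327.75 + 371.67 + 187.77 + 3446.23 + 252.90 = 94693.89
Import duty = 18431 × 4.37 = 80543.47
Buyer bears: inland to port 1327.75 + export clearance 371.67 + origin terminal 187.77 + freight 3446.23 + insurance 252.90 + destination terminal 922.45 + brokerage 362.22 + duty 80543.47 = 87414.46
Landed cost = invoice 89107.57 + 87414.46 = 176522.03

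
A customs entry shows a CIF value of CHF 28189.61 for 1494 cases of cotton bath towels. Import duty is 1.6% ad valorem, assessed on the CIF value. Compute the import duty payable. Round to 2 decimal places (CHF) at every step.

Import duty: CHF 451.03

Import duty = 28189.61 × 1.6% = 451.03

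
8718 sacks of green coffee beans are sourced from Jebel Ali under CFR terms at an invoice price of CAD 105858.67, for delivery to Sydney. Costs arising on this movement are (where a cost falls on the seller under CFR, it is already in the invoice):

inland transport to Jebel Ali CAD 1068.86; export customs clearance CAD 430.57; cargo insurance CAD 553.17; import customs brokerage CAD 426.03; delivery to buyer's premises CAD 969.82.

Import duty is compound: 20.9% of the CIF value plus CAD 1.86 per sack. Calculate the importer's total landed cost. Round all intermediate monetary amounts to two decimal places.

Total landed cost: CAD 146263.24

CFR: the seller pays costs through ocean freight to the destination port, but not insurance.
Already in the invoice (seller's account under CFR): inland to port, export clearance — exclude.
CIF value = CFR price + insurance = 105858.67 + 553.17 = 106411.84
Ad valorem component: 106411.84 × 20.9% = 22240.07
Specific component: 8718 × 1.86 = 16215.48
Import duty = 22240.07 + 16215.48 = 38455.55
Buyer bears: insurance 553.17 + brokerage 426.03 + delivery 969.82 + duty 38455.55 = 40404.57
Landed cost = invoice 105858.67 + 40404.57 = 146263.24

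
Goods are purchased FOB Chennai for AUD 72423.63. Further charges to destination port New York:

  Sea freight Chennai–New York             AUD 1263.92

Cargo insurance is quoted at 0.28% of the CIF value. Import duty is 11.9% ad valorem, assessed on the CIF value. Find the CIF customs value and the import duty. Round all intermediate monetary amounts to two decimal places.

CIF value: AUD 73894.45; import duty: AUD 8793.44

Let C be the CIF value. C = FOB price + freight + 0.28% × C
C − 0.28% × C = 72423.63 + 1263.92
0.9972 × C = 73687.55
C = 73687.55 / 0.9972 = 73894.45
Insurance premium = 0.28% × 73894.45 = 206.90
Import duty = 73894.45 × 11.9% = 8793.44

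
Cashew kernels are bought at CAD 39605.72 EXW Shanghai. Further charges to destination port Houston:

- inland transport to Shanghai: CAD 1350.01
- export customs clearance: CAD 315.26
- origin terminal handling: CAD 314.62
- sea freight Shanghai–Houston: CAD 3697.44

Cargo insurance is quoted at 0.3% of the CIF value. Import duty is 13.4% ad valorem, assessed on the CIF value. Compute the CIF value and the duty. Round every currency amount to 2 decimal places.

CIF value: CAD 45419.31; import duty: CAD 6086.19

Let C be the CIF value. C = EXW price + pre-shipment costs + freight + 0.3% × C
C − 0.3% × C = 39605.72 + 1350.01 + 315.26 + 314.62 + 3697.44
0.997 × C = 45283.05
C = 45283.05 / 0.997 = 45419.31
Insurance premium = 0.3% × 45419.31 = 136.26
Import duty = 45419.31 × 13.4% = 6086.19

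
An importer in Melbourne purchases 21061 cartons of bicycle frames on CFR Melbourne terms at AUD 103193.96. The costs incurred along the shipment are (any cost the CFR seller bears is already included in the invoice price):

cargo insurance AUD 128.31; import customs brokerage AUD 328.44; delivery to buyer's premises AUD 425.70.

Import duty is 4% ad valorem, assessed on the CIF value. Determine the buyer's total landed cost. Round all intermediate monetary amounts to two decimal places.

CFR: the seller pays costs through ocean freight to the destination port, but not insurance.
CIF value = CFR price + insurance = 103193.96 + 128.31 = 103322.27
Import duty = 103322.27 × 4% = 4132.89
Buyer bears: insurance 128.31 + brokerage 328.44 + delivery 425.70 + duty 4132.89 = 5015.34
Landed cost = invoice 103193.96 + 5015.34 = 108209.30

Total landed cost: AUD 108209.30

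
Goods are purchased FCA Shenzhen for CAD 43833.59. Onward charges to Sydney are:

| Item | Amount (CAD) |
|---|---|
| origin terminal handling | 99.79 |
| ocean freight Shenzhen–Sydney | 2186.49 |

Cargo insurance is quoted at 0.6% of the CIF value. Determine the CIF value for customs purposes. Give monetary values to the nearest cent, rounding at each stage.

CIF value: CAD 46398.26

Let C be the CIF value. C = FCA price + pre-shipment costs + freight + 0.6% × C
C − 0.6% × C = 43833.59 + 99.79 + 2186.49
0.994 × C = 46119.87
C = 46119.87 / 0.994 = 46398.26
Insurance premium = 0.6% × 46398.26 = 278.39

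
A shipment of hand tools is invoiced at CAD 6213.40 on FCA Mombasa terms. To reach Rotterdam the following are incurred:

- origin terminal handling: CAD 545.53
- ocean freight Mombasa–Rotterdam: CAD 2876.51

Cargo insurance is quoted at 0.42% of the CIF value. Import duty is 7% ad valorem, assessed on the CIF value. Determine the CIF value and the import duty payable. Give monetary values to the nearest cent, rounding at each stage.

Let C be the CIF value. C = FCA price + pre-shipment costs + freight + 0.42% × C
C − 0.42% × C = 6213.40 + 545.53 + 2876.51
0.9958 × C = 9635.44
C = 9635.44 / 0.9958 = 9676.08
Insurance premium = 0.42% × 9676.08 = 40.64
Import duty = 9676.08 × 7% = 677.33

CIF value: CAD 9676.08; import duty: CAD 677.33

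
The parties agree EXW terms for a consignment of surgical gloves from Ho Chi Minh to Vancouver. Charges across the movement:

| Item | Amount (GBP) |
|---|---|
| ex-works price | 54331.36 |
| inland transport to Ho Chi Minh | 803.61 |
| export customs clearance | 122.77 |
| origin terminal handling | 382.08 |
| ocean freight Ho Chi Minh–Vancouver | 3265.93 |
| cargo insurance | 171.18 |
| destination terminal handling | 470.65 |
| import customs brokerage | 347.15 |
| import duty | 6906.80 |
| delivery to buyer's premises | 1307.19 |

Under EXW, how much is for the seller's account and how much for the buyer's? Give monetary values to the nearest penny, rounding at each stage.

EXW: the seller makes goods available at their premises; the buyer bears all onward costs.
Seller's account: goods 54331.36 = 54331.36
Buyer's account: inland to port 803.61 + export clearance 122.77 + origin terminal 382.08 + freight 3265.93 + insurance 171.18 + destination terminal 470.65 + brokerage 347.15 + duty 6906.80 + delivery 1307.19 = 13777.36

Seller: GBP 54331.36; buyer: GBP 13777.36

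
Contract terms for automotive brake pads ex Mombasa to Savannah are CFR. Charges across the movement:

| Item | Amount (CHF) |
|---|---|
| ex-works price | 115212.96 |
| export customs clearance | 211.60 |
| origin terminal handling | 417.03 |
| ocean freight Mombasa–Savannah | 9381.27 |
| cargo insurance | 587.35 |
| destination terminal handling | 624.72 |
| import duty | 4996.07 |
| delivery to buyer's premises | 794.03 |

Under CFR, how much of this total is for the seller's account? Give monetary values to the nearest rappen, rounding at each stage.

Seller's account: CHF 125222.86

CFR: the seller pays costs through ocean freight to the destination port, but not insurance.
Seller's account: goods 115212.96 + export clearance 211.60 + origin terminal 417.03 + freight 9381.27 = 125222.86
Buyer's account: insurance 587.35 + destination terminal 624.72 + duty 4996.07 + delivery 794.03 = 7002.17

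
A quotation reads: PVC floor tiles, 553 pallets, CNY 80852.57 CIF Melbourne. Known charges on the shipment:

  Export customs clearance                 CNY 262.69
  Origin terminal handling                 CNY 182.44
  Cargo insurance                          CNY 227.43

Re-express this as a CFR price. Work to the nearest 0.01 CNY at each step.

CFR price: CNY 80625.14

Not relevant to the conversion: origin terminal, export clearance — on the seller under both CIF and CFR; already in the CIF price and stays in the CFR price.
From CIF to CFR, the seller no longer bears: insurance.
CFR price = 80852.57 − 227.43 = 80625.14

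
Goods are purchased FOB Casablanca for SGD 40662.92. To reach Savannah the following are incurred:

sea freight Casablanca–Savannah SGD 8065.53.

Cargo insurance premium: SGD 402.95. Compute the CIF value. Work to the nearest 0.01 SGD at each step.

CIF value: SGD 49131.40

CIF = FOB price + freight + insurance
CIF = 40662.92 + 8065.53 + 402.95 = 49131.40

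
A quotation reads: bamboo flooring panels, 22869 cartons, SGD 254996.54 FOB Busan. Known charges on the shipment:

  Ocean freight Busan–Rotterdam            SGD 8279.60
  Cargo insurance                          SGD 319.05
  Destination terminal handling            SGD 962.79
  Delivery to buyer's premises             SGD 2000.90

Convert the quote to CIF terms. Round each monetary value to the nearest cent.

CIF price: SGD 263595.19

Not relevant to the conversion: destination terminal, delivery — on the buyer under both terms; not part of either seller's price.
From FOB to CIF, the seller additionally bears: freight, insurance.
CIF price = 254996.54 + 8279.60 + 319.05 = 263595.19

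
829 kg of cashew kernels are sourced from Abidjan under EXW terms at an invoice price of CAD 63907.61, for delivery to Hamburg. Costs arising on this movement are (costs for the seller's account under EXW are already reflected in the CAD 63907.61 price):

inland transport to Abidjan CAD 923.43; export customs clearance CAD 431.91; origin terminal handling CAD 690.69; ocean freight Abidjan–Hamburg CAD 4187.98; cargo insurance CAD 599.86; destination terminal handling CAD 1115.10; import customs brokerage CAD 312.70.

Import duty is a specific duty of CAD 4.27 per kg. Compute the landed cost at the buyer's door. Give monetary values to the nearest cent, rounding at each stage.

Total landed cost: CAD 75709.11

EXW: the seller makes goods available at their premises; the buyer bears all onward costs.
CIF value = EXW price + inland to port + export clearance + origin terminal + freight + insurance = 63907.61 + 923.43 + 431.91 + 690.69 + 4187.98 + 599.86 = 70741.48
Import duty = 829 × 4.27 = 3539.83
Buyer bears: inland to port 923.43 + export clearance 431.91 + origin terminal 690.69 + freight 4187.98 + insurance 599.86 + destination terminal 1115.10 + brokerage 312.70 + duty 3539.83 = 11801.50
Landed cost = invoice 63907.61 + 11801.50 = 75709.11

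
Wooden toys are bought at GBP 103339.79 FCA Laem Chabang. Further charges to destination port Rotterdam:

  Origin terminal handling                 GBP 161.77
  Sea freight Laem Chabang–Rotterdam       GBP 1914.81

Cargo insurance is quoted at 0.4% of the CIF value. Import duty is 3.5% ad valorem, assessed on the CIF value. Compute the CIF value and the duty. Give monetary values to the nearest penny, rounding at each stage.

Let C be the CIF value. C = FCA price + pre-shipment costs + freight + 0.4% × C
C − 0.4% × C = 103339.79 + 161.77 + 1914.81
0.996 × C = 105416.37
C = 105416.37 / 0.996 = 105839.73
Insurance premium = 0.4% × 105839.73 = 423.36
Import duty = 105839.73 × 3.5% = 3704.39

CIF value: GBP 105839.73; import duty: GBP 3704.39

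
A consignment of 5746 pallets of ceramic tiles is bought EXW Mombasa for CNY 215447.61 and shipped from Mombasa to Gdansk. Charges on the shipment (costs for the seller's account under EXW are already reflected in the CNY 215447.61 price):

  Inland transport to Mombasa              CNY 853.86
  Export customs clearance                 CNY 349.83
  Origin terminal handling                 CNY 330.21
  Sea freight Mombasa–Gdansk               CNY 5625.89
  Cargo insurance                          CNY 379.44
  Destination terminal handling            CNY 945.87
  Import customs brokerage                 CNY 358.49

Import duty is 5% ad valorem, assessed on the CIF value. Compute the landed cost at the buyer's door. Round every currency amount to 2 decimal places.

Total landed cost: CNY 235440.54

EXW: the seller makes goods available at their premises; the buyer bears all onward costs.
CIF value = EXW price + inland to port + export clearance + origin terminal + freight + insurance = 215447.61 + 853.86 + 349.83 + 330.21 + 5625.89 + 379.44 = 222986.84
Import duty = 222986.84 × 5% = 11149.34
Buyer bears: inland to port 853.86 + export clearance 349.83 + origin terminal 330.21 + freight 5625.89 + insurance 379.44 + destination terminal 945.87 + brokerage 358.49 + duty 11149.34 = 19992.93
Landed cost = invoice 215447.61 + 19992.93 = 235440.54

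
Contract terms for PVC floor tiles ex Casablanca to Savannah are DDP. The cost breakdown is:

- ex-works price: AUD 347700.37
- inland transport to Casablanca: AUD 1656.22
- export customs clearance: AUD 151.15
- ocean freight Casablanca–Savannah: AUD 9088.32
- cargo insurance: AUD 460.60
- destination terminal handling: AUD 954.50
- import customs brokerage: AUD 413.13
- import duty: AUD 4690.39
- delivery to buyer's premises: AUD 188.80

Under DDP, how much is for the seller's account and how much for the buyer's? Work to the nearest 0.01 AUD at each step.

Seller: AUD 365303.48; buyer: AUD 0.00

DDP: the seller bears all costs including import duty.
Seller's account: goods 347700.37 + inland to port 1656.22 + export clearance 151.15 + freight 9088.32 + insurance 460.60 + destination terminal 954.50 + brokerage 413.13 + duty 4690.39 + delivery 188.80 = 365303.48
Buyer's account: 0.00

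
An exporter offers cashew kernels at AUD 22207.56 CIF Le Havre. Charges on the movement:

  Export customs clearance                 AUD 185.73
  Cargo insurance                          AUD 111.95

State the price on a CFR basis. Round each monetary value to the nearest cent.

Not relevant to the conversion: export clearance — on the seller under both CIF and CFR; already in the CIF price and stays in the CFR price.
From CIF to CFR, the seller no longer bears: insurance.
CFR price = 22207.56 − 111.95 = 22095.61

CFR price: AUD 22095.61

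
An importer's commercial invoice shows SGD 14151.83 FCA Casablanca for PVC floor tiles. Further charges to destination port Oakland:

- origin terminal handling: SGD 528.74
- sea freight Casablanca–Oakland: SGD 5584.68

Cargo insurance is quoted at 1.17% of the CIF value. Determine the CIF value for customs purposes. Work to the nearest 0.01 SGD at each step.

Let C be the CIF value. C = FCA price + pre-shipment costs + freight + 1.17% × C
C − 1.17% × C = 14151.83 + 528.74 + 5584.68
0.9883 × C = 20265.25
C = 20265.25 / 0.9883 = 20505.16
Insurance premium = 1.17% × 20505.16 = 239.91

CIF value: SGD 20505.16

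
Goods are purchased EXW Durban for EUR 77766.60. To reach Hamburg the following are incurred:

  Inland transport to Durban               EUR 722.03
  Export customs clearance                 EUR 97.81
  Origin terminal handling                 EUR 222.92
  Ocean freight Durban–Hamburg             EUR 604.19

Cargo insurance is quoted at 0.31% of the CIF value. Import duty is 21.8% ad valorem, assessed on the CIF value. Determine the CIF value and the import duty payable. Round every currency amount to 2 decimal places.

CIF value: EUR 79660.50; import duty: EUR 17365.99

Let C be the CIF value. C = EXW price + pre-shipment costs + freight + 0.31% × C
C − 0.31% × C = 77766.60 + 722.03 + 97.81 + 222.92 + 604.19
0.9969 × C = 79413.55
C = 79413.55 / 0.9969 = 79660.50
Insurance premium = 0.31% × 79660.50 = 246.95
Import duty = 79660.50 × 21.8% = 17365.99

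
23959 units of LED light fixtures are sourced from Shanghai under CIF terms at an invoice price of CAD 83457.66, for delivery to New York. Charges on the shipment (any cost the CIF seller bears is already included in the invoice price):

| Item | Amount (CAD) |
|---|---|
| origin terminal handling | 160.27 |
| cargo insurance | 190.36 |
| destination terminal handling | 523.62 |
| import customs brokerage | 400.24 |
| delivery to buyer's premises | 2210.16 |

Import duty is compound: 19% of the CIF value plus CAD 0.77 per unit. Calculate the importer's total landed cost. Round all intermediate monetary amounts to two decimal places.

CIF: the seller pays costs through ocean freight and marine insurance to the destination port.
Already in the invoice (seller's account under CIF): origin terminal, insurance — exclude.
The CIF price already equals the CIF value: 83457.66
Ad valorem component: 83457.66 × 19% = 15856.96
Specific component: 23959 × 0.77 = 18448.43
Import duty = 15856.96 + 18448.43 = 34305.39
Buyer bears: destination terminal 523.62 + brokerage 400.24 + delivery 2210.16 + duty 34305.39 = 37439.41
Landed cost = invoice 83457.66 + 37439.41 = 120897.07

Total landed cost: CAD 120897.07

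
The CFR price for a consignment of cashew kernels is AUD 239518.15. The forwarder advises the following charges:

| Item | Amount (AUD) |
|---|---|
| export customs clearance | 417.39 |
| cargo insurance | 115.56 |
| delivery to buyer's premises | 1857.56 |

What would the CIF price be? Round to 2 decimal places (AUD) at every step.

CIF price: AUD 239633.71

Not relevant to the conversion: export clearance — on the seller under both CFR and CIF; already in the CFR price and stays in the CIF price. delivery — on the buyer under both terms; not part of either seller's price.
From CFR to CIF, the seller additionally bears: insurance.
CIF price = 239518.15 + 115.56 = 239633.71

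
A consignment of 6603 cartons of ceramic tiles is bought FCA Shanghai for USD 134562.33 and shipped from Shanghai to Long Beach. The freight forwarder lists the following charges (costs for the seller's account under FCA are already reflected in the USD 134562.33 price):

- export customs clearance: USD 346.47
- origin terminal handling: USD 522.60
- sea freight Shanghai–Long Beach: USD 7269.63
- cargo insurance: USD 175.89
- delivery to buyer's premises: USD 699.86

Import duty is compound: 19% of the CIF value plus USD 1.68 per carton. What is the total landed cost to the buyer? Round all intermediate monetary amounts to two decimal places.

FCA: the seller delivers export-cleared goods to the carrier; the buyer bears costs from that point.
Already in the invoice (seller's account under FCA): export clearance — exclude.
CIF value = FCA price + origin terminal + freight + insurance = 134562.33 + 522.60 + 7269.63 + 175.89 = 142530.45
Ad valorem component: 142530.45 × 19% = 27080.79
Specific component: 6603 × 1.68 = 11093.04
Import duty = 27080.79 + 11093.04 = 38173.83
Buyer bears: origin terminal 522.60 + freight 7269.63 + insurance 175.89 + delivery 699.86 + duty 38173.83 = 46841.81
Landed cost = invoice 134562.33 + 46841.81 = 181404.14

Total landed cost: USD 181404.14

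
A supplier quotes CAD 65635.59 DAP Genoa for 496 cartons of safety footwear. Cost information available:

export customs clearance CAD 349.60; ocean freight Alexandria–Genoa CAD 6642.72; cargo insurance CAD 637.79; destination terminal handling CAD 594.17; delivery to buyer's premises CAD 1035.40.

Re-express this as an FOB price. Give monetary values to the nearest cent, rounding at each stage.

Not relevant to the conversion: export clearance — on the seller under both DAP and FOB; already in the DAP price and stays in the FOB price.
From DAP to FOB, the seller no longer bears: freight, insurance, destination terminal, delivery.
FOB price = 65635.59 − 6642.72 − 637.79 − 594.17 − 1035.40 = 56725.51

FOB price: CAD 56725.51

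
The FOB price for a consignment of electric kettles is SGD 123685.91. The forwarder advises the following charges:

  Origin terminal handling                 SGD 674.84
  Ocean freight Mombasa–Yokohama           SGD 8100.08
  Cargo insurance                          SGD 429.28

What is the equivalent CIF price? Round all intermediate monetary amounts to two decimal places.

Not relevant to the conversion: origin terminal — on the seller under both FOB and CIF; already in the FOB price and stays in the CIF price.
From FOB to CIF, the seller additionally bears: freight, insurance.
CIF price = 123685.91 + 8100.08 + 429.28 = 132215.27

CIF price: SGD 132215.27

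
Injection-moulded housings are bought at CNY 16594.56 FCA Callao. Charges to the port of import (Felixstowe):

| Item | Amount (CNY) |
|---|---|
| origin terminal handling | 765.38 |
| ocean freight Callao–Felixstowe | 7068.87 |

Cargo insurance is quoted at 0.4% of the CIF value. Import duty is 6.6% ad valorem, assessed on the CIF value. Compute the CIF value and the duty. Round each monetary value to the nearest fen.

CIF value: CNY 24526.92; import duty: CNY 1618.78

Let C be the CIF value. C = FCA price + pre-shipment costs + freight + 0.4% × C
C − 0.4% × C = 16594.56 + 765.38 + 7068.87
0.996 × C = 24428.81
C = 24428.81 / 0.996 = 24526.92
Insurance premium = 0.4% × 24526.92 = 98.11
Import duty = 24526.92 × 6.6% = 1618.78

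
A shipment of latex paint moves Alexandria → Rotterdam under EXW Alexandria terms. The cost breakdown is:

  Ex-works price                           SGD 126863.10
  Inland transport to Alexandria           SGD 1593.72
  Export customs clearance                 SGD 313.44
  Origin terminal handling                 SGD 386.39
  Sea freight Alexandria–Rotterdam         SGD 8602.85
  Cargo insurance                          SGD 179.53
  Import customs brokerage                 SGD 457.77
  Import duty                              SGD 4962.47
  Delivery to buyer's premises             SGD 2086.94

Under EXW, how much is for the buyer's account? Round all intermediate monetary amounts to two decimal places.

EXW: the seller makes goods available at their premises; the buyer bears all onward costs.
Seller's account: goods 126863.10 = 126863.10
Buyer's account: inland to port 1593.72 + export clearance 313.44 + origin terminal 386.39 + freight 8602.85 + insurance 179.53 + brokerage 457.77 + duty 4962.47 + delivery 2086.94 = 18583.11

Buyer's account: SGD 18583.11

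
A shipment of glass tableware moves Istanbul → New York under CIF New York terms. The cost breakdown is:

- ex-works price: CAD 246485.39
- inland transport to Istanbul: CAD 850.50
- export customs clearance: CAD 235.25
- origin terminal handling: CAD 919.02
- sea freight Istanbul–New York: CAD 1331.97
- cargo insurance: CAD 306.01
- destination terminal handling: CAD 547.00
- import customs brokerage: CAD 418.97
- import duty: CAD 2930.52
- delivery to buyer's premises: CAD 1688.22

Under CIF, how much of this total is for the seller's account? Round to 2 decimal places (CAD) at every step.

CIF: the seller pays costs through ocean freight and marine insurance to the destination port.
Seller's account: goods 246485.39 + inland to port 850.50 + export clearance 235.25 + origin terminal 919.02 + freight 1331.97 + insurance 306.01 = 250128.14
Buyer's account: destination terminal 547.00 + brokerage 418.97 + duty 2930.52 + delivery 1688.22 = 5584.71

Seller's account: CAD 250128.14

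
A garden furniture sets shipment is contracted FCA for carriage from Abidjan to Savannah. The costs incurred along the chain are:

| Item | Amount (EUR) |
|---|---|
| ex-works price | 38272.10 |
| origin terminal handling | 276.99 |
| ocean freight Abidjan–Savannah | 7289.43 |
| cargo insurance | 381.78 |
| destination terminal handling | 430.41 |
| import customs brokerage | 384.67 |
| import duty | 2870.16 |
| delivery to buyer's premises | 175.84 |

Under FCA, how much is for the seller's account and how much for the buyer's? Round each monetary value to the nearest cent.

FCA: the seller delivers export-cleared goods to the carrier; the buyer bears costs from that point.
Seller's account: goods 38272.10 = 38272.10
Buyer's account: origin terminal 276.99 + freight 7289.43 + insurance 381.78 + destination terminal 430.41 + brokerage 384.67 + duty 2870.16 + delivery 175.84 = 11809.28

Seller: EUR 38272.10; buyer: EUR 11809.28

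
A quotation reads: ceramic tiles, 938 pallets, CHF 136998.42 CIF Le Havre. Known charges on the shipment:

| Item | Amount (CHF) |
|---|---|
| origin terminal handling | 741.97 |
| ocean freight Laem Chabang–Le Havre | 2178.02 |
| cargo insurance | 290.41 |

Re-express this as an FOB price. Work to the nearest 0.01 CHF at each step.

Not relevant to the conversion: origin terminal — on the seller under both CIF and FOB; already in the CIF price and stays in the FOB price.
From CIF to FOB, the seller no longer bears: freight, insurance.
FOB price = 136998.42 − 2178.02 − 290.41 = 134529.99

FOB price: CHF 134529.99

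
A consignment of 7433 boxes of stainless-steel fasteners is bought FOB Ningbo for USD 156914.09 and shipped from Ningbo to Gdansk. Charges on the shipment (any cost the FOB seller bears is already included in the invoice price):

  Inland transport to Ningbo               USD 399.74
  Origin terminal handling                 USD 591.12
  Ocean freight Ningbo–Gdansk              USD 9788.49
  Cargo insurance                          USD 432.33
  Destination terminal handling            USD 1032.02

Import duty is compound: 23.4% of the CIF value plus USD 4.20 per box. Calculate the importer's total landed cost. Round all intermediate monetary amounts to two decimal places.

Total landed cost: USD 238495.10

FOB: the seller bears costs until goods are on board at the origin port; the buyer bears freight, insurance and all costs thereafter.
Already in the invoice (seller's account under FOB): inland to port, origin terminal — exclude.
CIF value = FOB price + freight + insurance = 156914.09 + 9788.49 + 432.33 = 167134.91
Ad valorem component: 167134.91 × 23.4% = 39109.57
Specific component: 7433 × 4.20 = 31218.60
Import duty = 39109.57 + 31218.60 = 70328.17
Buyer bears: freight 9788.49 + insurance 432.33 + destination terminal 1032.02 + duty 70328.17 = 81581.01
Landed cost = invoice 156914.09 + 81581.01 = 238495.10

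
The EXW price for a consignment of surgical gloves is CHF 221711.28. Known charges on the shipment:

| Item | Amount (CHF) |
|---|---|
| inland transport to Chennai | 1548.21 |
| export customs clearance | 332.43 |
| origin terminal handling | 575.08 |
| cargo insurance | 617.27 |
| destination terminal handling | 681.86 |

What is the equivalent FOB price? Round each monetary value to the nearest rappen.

Not relevant to the conversion: insurance, destination terminal — on the buyer under both terms; not part of either seller's price.
From EXW to FOB, the seller additionally bears: inland to port, export clearance, origin terminal.
FOB price = 221711.28 + 1548.21 + 332.43 + 575.08 = 224167.00

FOB price: CHF 224167.00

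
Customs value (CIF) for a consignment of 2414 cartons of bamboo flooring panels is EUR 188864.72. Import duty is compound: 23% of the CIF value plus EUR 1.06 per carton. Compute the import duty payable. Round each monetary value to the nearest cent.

Ad valorem component: 188864.72 × 23% = 43438.89
Specific component: 2414 × 1.06 = 2558.84
Import duty = 43438.89 + 2558.84 = 45997.73

Import duty: EUR 45997.73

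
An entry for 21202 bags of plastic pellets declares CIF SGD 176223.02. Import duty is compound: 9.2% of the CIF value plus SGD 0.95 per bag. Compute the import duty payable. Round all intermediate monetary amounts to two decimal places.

Ad valorem component: 176223.02 × 9.2% = 16212.52
Specific component: 21202 × 0.95 = 20141.90
Import duty = 16212.52 + 20141.90 = 36354.42

Import duty: SGD 36354.42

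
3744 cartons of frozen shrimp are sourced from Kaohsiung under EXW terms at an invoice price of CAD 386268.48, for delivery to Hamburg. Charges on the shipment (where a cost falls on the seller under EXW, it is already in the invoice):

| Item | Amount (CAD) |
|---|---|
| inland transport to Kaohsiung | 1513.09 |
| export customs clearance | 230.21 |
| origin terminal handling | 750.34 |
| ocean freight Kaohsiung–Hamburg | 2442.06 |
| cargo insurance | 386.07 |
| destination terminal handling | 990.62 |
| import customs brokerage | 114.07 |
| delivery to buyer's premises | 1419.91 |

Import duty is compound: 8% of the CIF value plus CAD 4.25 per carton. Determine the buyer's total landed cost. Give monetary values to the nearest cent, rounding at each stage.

Total landed cost: CAD 441354.07

EXW: the seller makes goods available at their premises; the buyer bears all onward costs.
CIF value = EXW price + inland to port + export clearance + origin terminal + freight + insurance = 386268.48 + 1513.09 + 230.21 + 750.34 + 2442.06 + 386.07 = 391590.25
Ad valorem component: 391590.25 × 8% = 31327.22
Specific component: 3744 × 4.25 = 15912.00
Import duty = 31327.22 + 15912.00 = 47239.22
Buyer bears: inland to port 1513.09 + export clearance 230.21 + origin terminal 750.34 + freight 2442.06 + insurance 386.07 + destination terminal 990.62 + brokerage 114.07 + delivery 1419.91 + duty 47239.22 = 55085.59
Landed cost = invoice 386268.48 + 55085.59 = 441354.07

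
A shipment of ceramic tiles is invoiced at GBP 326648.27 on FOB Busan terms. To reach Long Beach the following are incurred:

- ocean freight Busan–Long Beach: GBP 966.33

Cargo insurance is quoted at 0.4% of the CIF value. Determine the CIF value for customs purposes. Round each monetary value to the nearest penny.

Let C be the CIF value. C = FOB price + freight + 0.4% × C
C − 0.4% × C = 326648.27 + 966.33
0.996 × C = 327614.60
C = 327614.60 / 0.996 = 328930.32
Insurance premium = 0.4% × 328930.32 = 1315.72

CIF value: GBP 328930.32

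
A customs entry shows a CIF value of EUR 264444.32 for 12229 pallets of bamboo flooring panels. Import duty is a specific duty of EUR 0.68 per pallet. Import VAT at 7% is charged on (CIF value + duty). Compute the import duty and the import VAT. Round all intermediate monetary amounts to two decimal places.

Import duty: EUR 8315.72; import VAT: EUR 19093.20

Import duty = 12229 × 0.68 = 8315.72
VAT base = CIF + duty = 264444.32 + 8315.72 = 272760.04
Import VAT = 272760.04 × 7% = 19093.20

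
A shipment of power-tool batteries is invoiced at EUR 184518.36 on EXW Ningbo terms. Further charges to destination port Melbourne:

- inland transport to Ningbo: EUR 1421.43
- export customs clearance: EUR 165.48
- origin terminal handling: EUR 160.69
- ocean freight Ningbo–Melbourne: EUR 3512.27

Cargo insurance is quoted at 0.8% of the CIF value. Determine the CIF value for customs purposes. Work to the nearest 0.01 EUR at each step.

CIF value: EUR 191308.70

Let C be the CIF value. C = EXW price + pre-shipment costs + freight + 0.8% × C
C − 0.8% × C = 184518.36 + 1421.43 + 165.48 + 160.69 + 3512.27
0.992 × C = 189778.23
C = 189778.23 / 0.992 = 191308.70
Insurance premium = 0.8% × 191308.70 = 1530.47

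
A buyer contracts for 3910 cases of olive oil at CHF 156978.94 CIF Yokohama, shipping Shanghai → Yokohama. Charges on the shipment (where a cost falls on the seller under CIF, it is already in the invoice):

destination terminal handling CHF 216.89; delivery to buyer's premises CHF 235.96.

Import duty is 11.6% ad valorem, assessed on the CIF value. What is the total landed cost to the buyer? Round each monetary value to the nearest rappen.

CIF: the seller pays costs through ocean freight and marine insurance to the destination port.
The CIF price already equals the CIF value: 156978.94
Import duty = 156978.94 × 11.6% = 18209.56
Buyer bears: destination terminal 216.89 + delivery 235.96 + duty 18209.56 = 18662.41
Landed cost = invoice 156978.94 + 18662.41 = 175641.35

Total landed cost: CHF 175641.35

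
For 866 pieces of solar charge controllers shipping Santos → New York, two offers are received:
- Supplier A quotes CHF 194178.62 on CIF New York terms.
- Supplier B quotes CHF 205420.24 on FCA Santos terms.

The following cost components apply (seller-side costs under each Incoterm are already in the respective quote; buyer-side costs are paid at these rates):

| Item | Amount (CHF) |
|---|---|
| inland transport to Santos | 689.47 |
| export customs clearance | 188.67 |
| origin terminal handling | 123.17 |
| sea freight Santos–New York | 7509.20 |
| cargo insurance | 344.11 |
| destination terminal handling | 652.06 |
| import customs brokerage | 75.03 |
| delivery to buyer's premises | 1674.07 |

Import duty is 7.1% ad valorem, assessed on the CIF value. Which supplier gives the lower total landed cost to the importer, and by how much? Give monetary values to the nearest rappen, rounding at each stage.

Supplier A is cheaper by CHF 20582.59

Supplier A (CIF):
The CIF price already equals the CIF value: 194178.62
Import duty = 194178.62 × 7.1% = 13786.68
Buyer bears (A): 652.06 + 75.03 + 1674.07 = 2401.16
Landed cost (A) = invoice 194178.62 + 2401.16 + duty 13786.68 = 210366.46
Supplier B (FCA):
CIF value = FCA price + origin terminal + freight + insurance = 205420.24 + 123.17 + 7509.20 + 344.11 = 213396.72
Import duty = 213396.72 × 7.1% = 15151.17
Buyer bears (B): 123.17 + 7509.20 + 344.11 + 652.06 + 75.03 + 1674.07 = 10377.64
Landed cost (B) = invoice 205420.24 + 10377.64 + duty 15151.17 = 230949.05
Difference = |210366.46 − 230949.05| = 20582.59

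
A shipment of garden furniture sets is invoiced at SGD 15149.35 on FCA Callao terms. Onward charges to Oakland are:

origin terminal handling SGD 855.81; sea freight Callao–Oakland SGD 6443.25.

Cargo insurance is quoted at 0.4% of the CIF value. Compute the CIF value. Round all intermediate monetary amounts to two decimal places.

CIF value: SGD 22538.56

Let C be the CIF value. C = FCA price + pre-shipment costs + freight + 0.4% × C
C − 0.4% × C = 15149.35 + 855.81 + 6443.25
0.996 × C = 22448.41
C = 22448.41 / 0.996 = 22538.56
Insurance premium = 0.4% × 22538.56 = 90.15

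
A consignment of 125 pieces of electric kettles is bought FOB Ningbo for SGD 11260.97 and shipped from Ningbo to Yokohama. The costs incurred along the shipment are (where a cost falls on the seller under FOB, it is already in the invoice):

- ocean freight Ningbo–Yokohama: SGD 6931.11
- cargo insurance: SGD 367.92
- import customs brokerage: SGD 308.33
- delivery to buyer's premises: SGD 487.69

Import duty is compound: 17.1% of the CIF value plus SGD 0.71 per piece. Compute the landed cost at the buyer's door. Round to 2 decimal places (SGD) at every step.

FOB: the seller bears costs until goods are on board at the origin port; the buyer bears freight, insurance and all costs thereafter.
CIF value = FOB price + freight + insurance = 11260.97 + 6931.11 + 367.92 = 18560.00
Ad valorem component: 18560.00 × 17.1% = 3173.76
Specific component: 125 × 0.71 = 88.75
Import duty = 3173.76 + 88.75 = 3262.51
Buyer bears: freight 6931.11 + insurance 367.92 + brokerage 308.33 + delivery 487.69 + duty 3262.51 = 11357.56
Landed cost = invoice 11260.97 + 11357.56 = 22618.53

Total landed cost: SGD 22618.53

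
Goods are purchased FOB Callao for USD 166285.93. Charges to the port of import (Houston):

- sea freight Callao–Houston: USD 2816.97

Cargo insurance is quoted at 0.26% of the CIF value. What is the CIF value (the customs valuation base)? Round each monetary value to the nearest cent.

CIF value: USD 169543.71

Let C be the CIF value. C = FOB price + freight + 0.26% × C
C − 0.26% × C = 166285.93 + 2816.97
0.9974 × C = 169102.90
C = 169102.90 / 0.9974 = 169543.71
Insurance premium = 0.26% × 169543.71 = 440.81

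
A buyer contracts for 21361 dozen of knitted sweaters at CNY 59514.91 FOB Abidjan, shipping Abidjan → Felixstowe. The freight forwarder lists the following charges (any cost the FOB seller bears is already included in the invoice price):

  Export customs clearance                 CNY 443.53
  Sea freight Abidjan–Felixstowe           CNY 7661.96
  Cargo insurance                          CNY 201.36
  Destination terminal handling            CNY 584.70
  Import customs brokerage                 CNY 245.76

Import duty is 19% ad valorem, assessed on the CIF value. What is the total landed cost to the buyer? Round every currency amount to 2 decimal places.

FOB: the seller bears costs until goods are on board at the origin port; the buyer bears freight, insurance and all costs thereafter.
Already in the invoice (seller's account under FOB): export clearance — exclude.
CIF value = FOB price + freight + insurance = 59514.91 + 7661.96 + 201.36 = 67378.23
Import duty = 67378.23 × 19% = 12801.86
Buyer bears: freight 7661.96 + insurance 201.36 + destination terminal 584.70 + brokerage 245.76 + duty 12801.86 = 21495.64
Landed cost = invoice 59514.91 + 21495.64 = 81010.55

Total landed cost: CNY 81010.55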